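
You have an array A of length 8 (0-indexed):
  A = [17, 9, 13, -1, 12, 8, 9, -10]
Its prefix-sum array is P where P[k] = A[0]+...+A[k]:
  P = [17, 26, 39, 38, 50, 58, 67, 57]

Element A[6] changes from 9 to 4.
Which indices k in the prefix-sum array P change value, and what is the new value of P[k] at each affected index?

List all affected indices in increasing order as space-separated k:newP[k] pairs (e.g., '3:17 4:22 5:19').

Answer: 6:62 7:52

Derivation:
P[k] = A[0] + ... + A[k]
P[k] includes A[6] iff k >= 6
Affected indices: 6, 7, ..., 7; delta = -5
  P[6]: 67 + -5 = 62
  P[7]: 57 + -5 = 52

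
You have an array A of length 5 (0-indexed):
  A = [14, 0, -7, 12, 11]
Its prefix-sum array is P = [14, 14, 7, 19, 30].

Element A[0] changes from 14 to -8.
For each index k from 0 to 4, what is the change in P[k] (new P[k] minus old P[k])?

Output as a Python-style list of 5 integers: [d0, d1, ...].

Element change: A[0] 14 -> -8, delta = -22
For k < 0: P[k] unchanged, delta_P[k] = 0
For k >= 0: P[k] shifts by exactly -22
Delta array: [-22, -22, -22, -22, -22]

Answer: [-22, -22, -22, -22, -22]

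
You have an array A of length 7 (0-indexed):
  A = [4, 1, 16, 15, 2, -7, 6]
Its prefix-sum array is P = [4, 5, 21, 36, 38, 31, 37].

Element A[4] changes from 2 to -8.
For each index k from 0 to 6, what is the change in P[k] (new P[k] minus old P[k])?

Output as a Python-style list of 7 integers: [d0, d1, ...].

Element change: A[4] 2 -> -8, delta = -10
For k < 4: P[k] unchanged, delta_P[k] = 0
For k >= 4: P[k] shifts by exactly -10
Delta array: [0, 0, 0, 0, -10, -10, -10]

Answer: [0, 0, 0, 0, -10, -10, -10]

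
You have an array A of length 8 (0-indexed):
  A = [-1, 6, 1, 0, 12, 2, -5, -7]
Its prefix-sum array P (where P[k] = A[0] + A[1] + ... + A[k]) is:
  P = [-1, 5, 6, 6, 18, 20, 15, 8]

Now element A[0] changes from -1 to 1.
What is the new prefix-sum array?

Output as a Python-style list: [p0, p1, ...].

Change: A[0] -1 -> 1, delta = 2
P[k] for k < 0: unchanged (A[0] not included)
P[k] for k >= 0: shift by delta = 2
  P[0] = -1 + 2 = 1
  P[1] = 5 + 2 = 7
  P[2] = 6 + 2 = 8
  P[3] = 6 + 2 = 8
  P[4] = 18 + 2 = 20
  P[5] = 20 + 2 = 22
  P[6] = 15 + 2 = 17
  P[7] = 8 + 2 = 10

Answer: [1, 7, 8, 8, 20, 22, 17, 10]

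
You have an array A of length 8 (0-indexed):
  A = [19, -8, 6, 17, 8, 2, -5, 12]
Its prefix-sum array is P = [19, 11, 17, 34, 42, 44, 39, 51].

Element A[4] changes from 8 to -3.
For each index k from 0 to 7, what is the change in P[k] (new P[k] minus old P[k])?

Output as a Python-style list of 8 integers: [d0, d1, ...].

Element change: A[4] 8 -> -3, delta = -11
For k < 4: P[k] unchanged, delta_P[k] = 0
For k >= 4: P[k] shifts by exactly -11
Delta array: [0, 0, 0, 0, -11, -11, -11, -11]

Answer: [0, 0, 0, 0, -11, -11, -11, -11]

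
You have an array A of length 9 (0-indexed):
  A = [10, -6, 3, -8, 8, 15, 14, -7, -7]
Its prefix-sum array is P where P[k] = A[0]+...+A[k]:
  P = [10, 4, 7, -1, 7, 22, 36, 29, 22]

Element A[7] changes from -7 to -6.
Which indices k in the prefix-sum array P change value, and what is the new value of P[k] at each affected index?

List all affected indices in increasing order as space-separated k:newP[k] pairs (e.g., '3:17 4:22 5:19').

Answer: 7:30 8:23

Derivation:
P[k] = A[0] + ... + A[k]
P[k] includes A[7] iff k >= 7
Affected indices: 7, 8, ..., 8; delta = 1
  P[7]: 29 + 1 = 30
  P[8]: 22 + 1 = 23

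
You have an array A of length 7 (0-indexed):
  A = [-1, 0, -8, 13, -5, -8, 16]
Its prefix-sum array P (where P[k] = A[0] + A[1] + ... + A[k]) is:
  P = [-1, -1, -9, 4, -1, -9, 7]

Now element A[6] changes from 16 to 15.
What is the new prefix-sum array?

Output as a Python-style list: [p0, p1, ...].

Change: A[6] 16 -> 15, delta = -1
P[k] for k < 6: unchanged (A[6] not included)
P[k] for k >= 6: shift by delta = -1
  P[0] = -1 + 0 = -1
  P[1] = -1 + 0 = -1
  P[2] = -9 + 0 = -9
  P[3] = 4 + 0 = 4
  P[4] = -1 + 0 = -1
  P[5] = -9 + 0 = -9
  P[6] = 7 + -1 = 6

Answer: [-1, -1, -9, 4, -1, -9, 6]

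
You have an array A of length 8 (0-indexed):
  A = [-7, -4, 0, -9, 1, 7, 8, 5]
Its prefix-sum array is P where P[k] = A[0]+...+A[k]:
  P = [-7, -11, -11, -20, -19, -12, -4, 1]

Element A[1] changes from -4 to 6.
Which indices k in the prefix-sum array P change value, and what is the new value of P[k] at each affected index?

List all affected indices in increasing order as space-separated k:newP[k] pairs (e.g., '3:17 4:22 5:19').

Answer: 1:-1 2:-1 3:-10 4:-9 5:-2 6:6 7:11

Derivation:
P[k] = A[0] + ... + A[k]
P[k] includes A[1] iff k >= 1
Affected indices: 1, 2, ..., 7; delta = 10
  P[1]: -11 + 10 = -1
  P[2]: -11 + 10 = -1
  P[3]: -20 + 10 = -10
  P[4]: -19 + 10 = -9
  P[5]: -12 + 10 = -2
  P[6]: -4 + 10 = 6
  P[7]: 1 + 10 = 11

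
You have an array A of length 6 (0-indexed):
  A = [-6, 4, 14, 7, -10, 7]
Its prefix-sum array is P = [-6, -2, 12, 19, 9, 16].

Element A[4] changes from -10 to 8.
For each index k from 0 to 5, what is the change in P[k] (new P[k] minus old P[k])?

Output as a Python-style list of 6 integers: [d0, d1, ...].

Answer: [0, 0, 0, 0, 18, 18]

Derivation:
Element change: A[4] -10 -> 8, delta = 18
For k < 4: P[k] unchanged, delta_P[k] = 0
For k >= 4: P[k] shifts by exactly 18
Delta array: [0, 0, 0, 0, 18, 18]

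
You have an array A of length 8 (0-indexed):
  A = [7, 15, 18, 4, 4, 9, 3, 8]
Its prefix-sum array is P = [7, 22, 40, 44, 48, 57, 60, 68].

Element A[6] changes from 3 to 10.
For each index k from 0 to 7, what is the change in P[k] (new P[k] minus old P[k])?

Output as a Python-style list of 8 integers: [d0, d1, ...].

Answer: [0, 0, 0, 0, 0, 0, 7, 7]

Derivation:
Element change: A[6] 3 -> 10, delta = 7
For k < 6: P[k] unchanged, delta_P[k] = 0
For k >= 6: P[k] shifts by exactly 7
Delta array: [0, 0, 0, 0, 0, 0, 7, 7]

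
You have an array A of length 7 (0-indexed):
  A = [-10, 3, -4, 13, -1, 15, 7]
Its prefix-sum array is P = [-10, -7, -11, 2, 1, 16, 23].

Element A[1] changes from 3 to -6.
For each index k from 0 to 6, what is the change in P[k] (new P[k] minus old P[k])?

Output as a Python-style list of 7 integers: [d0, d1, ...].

Answer: [0, -9, -9, -9, -9, -9, -9]

Derivation:
Element change: A[1] 3 -> -6, delta = -9
For k < 1: P[k] unchanged, delta_P[k] = 0
For k >= 1: P[k] shifts by exactly -9
Delta array: [0, -9, -9, -9, -9, -9, -9]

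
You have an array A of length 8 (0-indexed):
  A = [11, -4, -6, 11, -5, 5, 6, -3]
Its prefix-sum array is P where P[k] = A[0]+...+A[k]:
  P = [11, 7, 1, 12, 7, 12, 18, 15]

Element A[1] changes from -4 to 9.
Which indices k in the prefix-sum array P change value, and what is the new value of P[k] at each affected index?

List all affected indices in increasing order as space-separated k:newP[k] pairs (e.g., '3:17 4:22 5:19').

P[k] = A[0] + ... + A[k]
P[k] includes A[1] iff k >= 1
Affected indices: 1, 2, ..., 7; delta = 13
  P[1]: 7 + 13 = 20
  P[2]: 1 + 13 = 14
  P[3]: 12 + 13 = 25
  P[4]: 7 + 13 = 20
  P[5]: 12 + 13 = 25
  P[6]: 18 + 13 = 31
  P[7]: 15 + 13 = 28

Answer: 1:20 2:14 3:25 4:20 5:25 6:31 7:28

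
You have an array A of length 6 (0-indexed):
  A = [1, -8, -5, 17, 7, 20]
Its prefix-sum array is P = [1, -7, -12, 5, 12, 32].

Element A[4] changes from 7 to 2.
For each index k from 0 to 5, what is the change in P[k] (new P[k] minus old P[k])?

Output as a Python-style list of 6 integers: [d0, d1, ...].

Element change: A[4] 7 -> 2, delta = -5
For k < 4: P[k] unchanged, delta_P[k] = 0
For k >= 4: P[k] shifts by exactly -5
Delta array: [0, 0, 0, 0, -5, -5]

Answer: [0, 0, 0, 0, -5, -5]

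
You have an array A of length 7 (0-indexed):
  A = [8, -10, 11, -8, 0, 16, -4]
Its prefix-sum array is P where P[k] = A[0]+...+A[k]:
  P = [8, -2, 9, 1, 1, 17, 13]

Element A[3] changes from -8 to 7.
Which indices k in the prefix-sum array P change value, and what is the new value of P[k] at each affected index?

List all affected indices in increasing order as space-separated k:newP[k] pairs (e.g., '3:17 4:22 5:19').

P[k] = A[0] + ... + A[k]
P[k] includes A[3] iff k >= 3
Affected indices: 3, 4, ..., 6; delta = 15
  P[3]: 1 + 15 = 16
  P[4]: 1 + 15 = 16
  P[5]: 17 + 15 = 32
  P[6]: 13 + 15 = 28

Answer: 3:16 4:16 5:32 6:28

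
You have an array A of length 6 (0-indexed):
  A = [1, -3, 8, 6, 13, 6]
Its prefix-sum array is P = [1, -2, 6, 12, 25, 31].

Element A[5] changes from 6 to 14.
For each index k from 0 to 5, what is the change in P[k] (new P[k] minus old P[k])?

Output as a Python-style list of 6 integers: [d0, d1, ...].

Answer: [0, 0, 0, 0, 0, 8]

Derivation:
Element change: A[5] 6 -> 14, delta = 8
For k < 5: P[k] unchanged, delta_P[k] = 0
For k >= 5: P[k] shifts by exactly 8
Delta array: [0, 0, 0, 0, 0, 8]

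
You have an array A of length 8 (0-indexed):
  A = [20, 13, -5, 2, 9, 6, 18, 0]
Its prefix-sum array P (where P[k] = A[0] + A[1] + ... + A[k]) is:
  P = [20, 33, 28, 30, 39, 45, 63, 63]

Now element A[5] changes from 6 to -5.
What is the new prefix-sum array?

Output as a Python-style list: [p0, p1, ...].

Change: A[5] 6 -> -5, delta = -11
P[k] for k < 5: unchanged (A[5] not included)
P[k] for k >= 5: shift by delta = -11
  P[0] = 20 + 0 = 20
  P[1] = 33 + 0 = 33
  P[2] = 28 + 0 = 28
  P[3] = 30 + 0 = 30
  P[4] = 39 + 0 = 39
  P[5] = 45 + -11 = 34
  P[6] = 63 + -11 = 52
  P[7] = 63 + -11 = 52

Answer: [20, 33, 28, 30, 39, 34, 52, 52]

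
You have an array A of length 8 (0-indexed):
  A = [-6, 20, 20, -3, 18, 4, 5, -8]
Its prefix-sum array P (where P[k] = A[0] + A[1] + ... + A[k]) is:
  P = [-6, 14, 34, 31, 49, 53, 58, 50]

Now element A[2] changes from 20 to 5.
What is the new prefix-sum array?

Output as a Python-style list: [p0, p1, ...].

Change: A[2] 20 -> 5, delta = -15
P[k] for k < 2: unchanged (A[2] not included)
P[k] for k >= 2: shift by delta = -15
  P[0] = -6 + 0 = -6
  P[1] = 14 + 0 = 14
  P[2] = 34 + -15 = 19
  P[3] = 31 + -15 = 16
  P[4] = 49 + -15 = 34
  P[5] = 53 + -15 = 38
  P[6] = 58 + -15 = 43
  P[7] = 50 + -15 = 35

Answer: [-6, 14, 19, 16, 34, 38, 43, 35]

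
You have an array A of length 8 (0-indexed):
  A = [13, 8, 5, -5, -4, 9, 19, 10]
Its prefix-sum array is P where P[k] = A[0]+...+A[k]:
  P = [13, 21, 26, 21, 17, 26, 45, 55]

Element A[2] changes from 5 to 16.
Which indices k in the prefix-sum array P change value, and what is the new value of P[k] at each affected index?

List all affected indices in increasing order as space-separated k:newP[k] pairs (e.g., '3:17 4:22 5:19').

Answer: 2:37 3:32 4:28 5:37 6:56 7:66

Derivation:
P[k] = A[0] + ... + A[k]
P[k] includes A[2] iff k >= 2
Affected indices: 2, 3, ..., 7; delta = 11
  P[2]: 26 + 11 = 37
  P[3]: 21 + 11 = 32
  P[4]: 17 + 11 = 28
  P[5]: 26 + 11 = 37
  P[6]: 45 + 11 = 56
  P[7]: 55 + 11 = 66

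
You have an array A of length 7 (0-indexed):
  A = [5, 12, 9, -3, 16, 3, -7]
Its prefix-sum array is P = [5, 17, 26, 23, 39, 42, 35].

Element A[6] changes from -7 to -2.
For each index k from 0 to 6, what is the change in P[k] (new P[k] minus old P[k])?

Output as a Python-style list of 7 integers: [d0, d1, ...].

Element change: A[6] -7 -> -2, delta = 5
For k < 6: P[k] unchanged, delta_P[k] = 0
For k >= 6: P[k] shifts by exactly 5
Delta array: [0, 0, 0, 0, 0, 0, 5]

Answer: [0, 0, 0, 0, 0, 0, 5]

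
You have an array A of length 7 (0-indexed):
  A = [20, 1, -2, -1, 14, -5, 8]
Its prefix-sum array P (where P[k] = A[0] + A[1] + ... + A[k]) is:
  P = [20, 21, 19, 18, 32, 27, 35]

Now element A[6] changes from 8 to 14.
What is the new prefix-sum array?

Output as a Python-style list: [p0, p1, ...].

Answer: [20, 21, 19, 18, 32, 27, 41]

Derivation:
Change: A[6] 8 -> 14, delta = 6
P[k] for k < 6: unchanged (A[6] not included)
P[k] for k >= 6: shift by delta = 6
  P[0] = 20 + 0 = 20
  P[1] = 21 + 0 = 21
  P[2] = 19 + 0 = 19
  P[3] = 18 + 0 = 18
  P[4] = 32 + 0 = 32
  P[5] = 27 + 0 = 27
  P[6] = 35 + 6 = 41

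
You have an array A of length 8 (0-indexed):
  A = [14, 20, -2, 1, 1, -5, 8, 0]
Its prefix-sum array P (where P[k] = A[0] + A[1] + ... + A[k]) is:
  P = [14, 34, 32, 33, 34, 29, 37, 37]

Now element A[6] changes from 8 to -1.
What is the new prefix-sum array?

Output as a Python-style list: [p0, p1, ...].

Change: A[6] 8 -> -1, delta = -9
P[k] for k < 6: unchanged (A[6] not included)
P[k] for k >= 6: shift by delta = -9
  P[0] = 14 + 0 = 14
  P[1] = 34 + 0 = 34
  P[2] = 32 + 0 = 32
  P[3] = 33 + 0 = 33
  P[4] = 34 + 0 = 34
  P[5] = 29 + 0 = 29
  P[6] = 37 + -9 = 28
  P[7] = 37 + -9 = 28

Answer: [14, 34, 32, 33, 34, 29, 28, 28]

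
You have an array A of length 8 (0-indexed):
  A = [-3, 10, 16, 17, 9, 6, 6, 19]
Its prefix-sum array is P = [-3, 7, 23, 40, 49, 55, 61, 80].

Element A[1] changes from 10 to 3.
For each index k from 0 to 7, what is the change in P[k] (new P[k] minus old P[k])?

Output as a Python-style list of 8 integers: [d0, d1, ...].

Element change: A[1] 10 -> 3, delta = -7
For k < 1: P[k] unchanged, delta_P[k] = 0
For k >= 1: P[k] shifts by exactly -7
Delta array: [0, -7, -7, -7, -7, -7, -7, -7]

Answer: [0, -7, -7, -7, -7, -7, -7, -7]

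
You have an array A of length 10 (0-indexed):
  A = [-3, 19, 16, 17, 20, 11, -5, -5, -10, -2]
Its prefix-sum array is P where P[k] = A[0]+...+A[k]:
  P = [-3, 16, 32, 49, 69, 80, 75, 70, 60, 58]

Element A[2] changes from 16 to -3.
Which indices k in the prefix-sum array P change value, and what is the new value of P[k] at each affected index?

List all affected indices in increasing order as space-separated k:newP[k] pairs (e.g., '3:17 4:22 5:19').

P[k] = A[0] + ... + A[k]
P[k] includes A[2] iff k >= 2
Affected indices: 2, 3, ..., 9; delta = -19
  P[2]: 32 + -19 = 13
  P[3]: 49 + -19 = 30
  P[4]: 69 + -19 = 50
  P[5]: 80 + -19 = 61
  P[6]: 75 + -19 = 56
  P[7]: 70 + -19 = 51
  P[8]: 60 + -19 = 41
  P[9]: 58 + -19 = 39

Answer: 2:13 3:30 4:50 5:61 6:56 7:51 8:41 9:39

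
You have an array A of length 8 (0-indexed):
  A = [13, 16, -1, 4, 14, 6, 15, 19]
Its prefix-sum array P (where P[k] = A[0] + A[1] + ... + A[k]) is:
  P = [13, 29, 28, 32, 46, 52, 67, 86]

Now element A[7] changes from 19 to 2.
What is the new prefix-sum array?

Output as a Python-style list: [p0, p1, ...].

Change: A[7] 19 -> 2, delta = -17
P[k] for k < 7: unchanged (A[7] not included)
P[k] for k >= 7: shift by delta = -17
  P[0] = 13 + 0 = 13
  P[1] = 29 + 0 = 29
  P[2] = 28 + 0 = 28
  P[3] = 32 + 0 = 32
  P[4] = 46 + 0 = 46
  P[5] = 52 + 0 = 52
  P[6] = 67 + 0 = 67
  P[7] = 86 + -17 = 69

Answer: [13, 29, 28, 32, 46, 52, 67, 69]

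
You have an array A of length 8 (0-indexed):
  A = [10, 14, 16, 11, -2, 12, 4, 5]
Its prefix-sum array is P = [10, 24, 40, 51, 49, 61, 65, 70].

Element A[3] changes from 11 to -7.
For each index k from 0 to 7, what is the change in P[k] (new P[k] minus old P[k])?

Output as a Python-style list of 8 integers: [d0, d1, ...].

Element change: A[3] 11 -> -7, delta = -18
For k < 3: P[k] unchanged, delta_P[k] = 0
For k >= 3: P[k] shifts by exactly -18
Delta array: [0, 0, 0, -18, -18, -18, -18, -18]

Answer: [0, 0, 0, -18, -18, -18, -18, -18]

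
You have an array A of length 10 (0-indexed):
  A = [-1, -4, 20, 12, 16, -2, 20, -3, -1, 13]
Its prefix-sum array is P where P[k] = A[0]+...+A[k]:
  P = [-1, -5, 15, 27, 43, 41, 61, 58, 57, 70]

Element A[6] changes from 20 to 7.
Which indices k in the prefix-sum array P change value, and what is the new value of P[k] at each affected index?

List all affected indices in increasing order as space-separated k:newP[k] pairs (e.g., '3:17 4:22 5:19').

P[k] = A[0] + ... + A[k]
P[k] includes A[6] iff k >= 6
Affected indices: 6, 7, ..., 9; delta = -13
  P[6]: 61 + -13 = 48
  P[7]: 58 + -13 = 45
  P[8]: 57 + -13 = 44
  P[9]: 70 + -13 = 57

Answer: 6:48 7:45 8:44 9:57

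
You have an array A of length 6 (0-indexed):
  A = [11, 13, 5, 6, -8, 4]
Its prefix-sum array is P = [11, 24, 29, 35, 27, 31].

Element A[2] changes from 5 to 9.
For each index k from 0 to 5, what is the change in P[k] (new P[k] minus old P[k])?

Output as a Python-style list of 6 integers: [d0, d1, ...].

Answer: [0, 0, 4, 4, 4, 4]

Derivation:
Element change: A[2] 5 -> 9, delta = 4
For k < 2: P[k] unchanged, delta_P[k] = 0
For k >= 2: P[k] shifts by exactly 4
Delta array: [0, 0, 4, 4, 4, 4]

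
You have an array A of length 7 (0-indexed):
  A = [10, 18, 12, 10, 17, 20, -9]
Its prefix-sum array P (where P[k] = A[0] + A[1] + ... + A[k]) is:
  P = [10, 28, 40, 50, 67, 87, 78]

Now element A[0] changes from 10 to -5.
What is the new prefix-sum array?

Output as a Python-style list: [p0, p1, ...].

Answer: [-5, 13, 25, 35, 52, 72, 63]

Derivation:
Change: A[0] 10 -> -5, delta = -15
P[k] for k < 0: unchanged (A[0] not included)
P[k] for k >= 0: shift by delta = -15
  P[0] = 10 + -15 = -5
  P[1] = 28 + -15 = 13
  P[2] = 40 + -15 = 25
  P[3] = 50 + -15 = 35
  P[4] = 67 + -15 = 52
  P[5] = 87 + -15 = 72
  P[6] = 78 + -15 = 63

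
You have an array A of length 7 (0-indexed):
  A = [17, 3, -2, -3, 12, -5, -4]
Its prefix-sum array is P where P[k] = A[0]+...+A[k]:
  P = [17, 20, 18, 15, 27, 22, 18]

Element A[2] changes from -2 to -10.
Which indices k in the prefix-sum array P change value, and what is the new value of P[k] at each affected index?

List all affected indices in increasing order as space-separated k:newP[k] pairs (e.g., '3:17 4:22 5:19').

Answer: 2:10 3:7 4:19 5:14 6:10

Derivation:
P[k] = A[0] + ... + A[k]
P[k] includes A[2] iff k >= 2
Affected indices: 2, 3, ..., 6; delta = -8
  P[2]: 18 + -8 = 10
  P[3]: 15 + -8 = 7
  P[4]: 27 + -8 = 19
  P[5]: 22 + -8 = 14
  P[6]: 18 + -8 = 10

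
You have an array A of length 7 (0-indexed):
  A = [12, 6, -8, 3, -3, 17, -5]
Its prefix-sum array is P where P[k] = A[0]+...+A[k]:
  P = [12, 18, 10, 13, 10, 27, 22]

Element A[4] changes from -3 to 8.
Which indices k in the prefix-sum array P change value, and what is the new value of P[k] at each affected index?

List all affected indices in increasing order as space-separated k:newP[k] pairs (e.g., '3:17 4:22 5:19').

P[k] = A[0] + ... + A[k]
P[k] includes A[4] iff k >= 4
Affected indices: 4, 5, ..., 6; delta = 11
  P[4]: 10 + 11 = 21
  P[5]: 27 + 11 = 38
  P[6]: 22 + 11 = 33

Answer: 4:21 5:38 6:33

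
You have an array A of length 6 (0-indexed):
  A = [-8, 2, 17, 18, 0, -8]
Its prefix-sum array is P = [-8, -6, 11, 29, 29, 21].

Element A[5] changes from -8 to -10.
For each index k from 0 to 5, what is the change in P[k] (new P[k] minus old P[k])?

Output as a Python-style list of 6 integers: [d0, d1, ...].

Element change: A[5] -8 -> -10, delta = -2
For k < 5: P[k] unchanged, delta_P[k] = 0
For k >= 5: P[k] shifts by exactly -2
Delta array: [0, 0, 0, 0, 0, -2]

Answer: [0, 0, 0, 0, 0, -2]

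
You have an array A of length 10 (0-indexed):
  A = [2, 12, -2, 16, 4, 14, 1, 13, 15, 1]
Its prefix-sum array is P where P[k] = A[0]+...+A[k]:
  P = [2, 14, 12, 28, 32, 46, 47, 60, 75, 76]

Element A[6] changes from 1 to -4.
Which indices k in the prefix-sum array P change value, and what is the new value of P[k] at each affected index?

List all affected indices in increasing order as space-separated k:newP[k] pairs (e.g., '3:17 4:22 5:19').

P[k] = A[0] + ... + A[k]
P[k] includes A[6] iff k >= 6
Affected indices: 6, 7, ..., 9; delta = -5
  P[6]: 47 + -5 = 42
  P[7]: 60 + -5 = 55
  P[8]: 75 + -5 = 70
  P[9]: 76 + -5 = 71

Answer: 6:42 7:55 8:70 9:71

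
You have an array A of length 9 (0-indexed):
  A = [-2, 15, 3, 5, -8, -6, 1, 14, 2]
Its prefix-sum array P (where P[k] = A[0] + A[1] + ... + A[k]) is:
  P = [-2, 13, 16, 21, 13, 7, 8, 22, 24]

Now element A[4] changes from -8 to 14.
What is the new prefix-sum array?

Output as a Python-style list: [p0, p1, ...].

Change: A[4] -8 -> 14, delta = 22
P[k] for k < 4: unchanged (A[4] not included)
P[k] for k >= 4: shift by delta = 22
  P[0] = -2 + 0 = -2
  P[1] = 13 + 0 = 13
  P[2] = 16 + 0 = 16
  P[3] = 21 + 0 = 21
  P[4] = 13 + 22 = 35
  P[5] = 7 + 22 = 29
  P[6] = 8 + 22 = 30
  P[7] = 22 + 22 = 44
  P[8] = 24 + 22 = 46

Answer: [-2, 13, 16, 21, 35, 29, 30, 44, 46]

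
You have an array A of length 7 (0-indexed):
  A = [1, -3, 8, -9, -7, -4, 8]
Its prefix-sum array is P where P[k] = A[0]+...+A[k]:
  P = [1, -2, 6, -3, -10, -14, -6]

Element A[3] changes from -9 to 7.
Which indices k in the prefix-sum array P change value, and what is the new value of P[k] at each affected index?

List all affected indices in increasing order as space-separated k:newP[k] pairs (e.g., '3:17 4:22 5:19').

P[k] = A[0] + ... + A[k]
P[k] includes A[3] iff k >= 3
Affected indices: 3, 4, ..., 6; delta = 16
  P[3]: -3 + 16 = 13
  P[4]: -10 + 16 = 6
  P[5]: -14 + 16 = 2
  P[6]: -6 + 16 = 10

Answer: 3:13 4:6 5:2 6:10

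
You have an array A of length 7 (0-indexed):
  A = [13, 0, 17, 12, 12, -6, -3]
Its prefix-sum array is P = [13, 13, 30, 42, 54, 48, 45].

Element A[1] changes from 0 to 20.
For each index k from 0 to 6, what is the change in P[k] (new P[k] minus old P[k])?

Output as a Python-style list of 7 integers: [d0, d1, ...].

Answer: [0, 20, 20, 20, 20, 20, 20]

Derivation:
Element change: A[1] 0 -> 20, delta = 20
For k < 1: P[k] unchanged, delta_P[k] = 0
For k >= 1: P[k] shifts by exactly 20
Delta array: [0, 20, 20, 20, 20, 20, 20]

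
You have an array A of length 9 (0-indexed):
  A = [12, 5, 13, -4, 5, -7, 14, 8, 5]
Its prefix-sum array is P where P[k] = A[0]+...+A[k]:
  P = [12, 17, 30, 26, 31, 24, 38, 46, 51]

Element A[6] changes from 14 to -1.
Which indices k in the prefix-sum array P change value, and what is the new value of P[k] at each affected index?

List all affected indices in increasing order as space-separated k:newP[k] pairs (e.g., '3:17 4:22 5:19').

Answer: 6:23 7:31 8:36

Derivation:
P[k] = A[0] + ... + A[k]
P[k] includes A[6] iff k >= 6
Affected indices: 6, 7, ..., 8; delta = -15
  P[6]: 38 + -15 = 23
  P[7]: 46 + -15 = 31
  P[8]: 51 + -15 = 36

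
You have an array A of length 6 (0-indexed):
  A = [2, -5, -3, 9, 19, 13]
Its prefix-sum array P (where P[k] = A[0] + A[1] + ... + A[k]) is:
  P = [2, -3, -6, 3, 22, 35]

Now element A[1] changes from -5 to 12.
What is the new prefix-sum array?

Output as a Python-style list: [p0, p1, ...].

Change: A[1] -5 -> 12, delta = 17
P[k] for k < 1: unchanged (A[1] not included)
P[k] for k >= 1: shift by delta = 17
  P[0] = 2 + 0 = 2
  P[1] = -3 + 17 = 14
  P[2] = -6 + 17 = 11
  P[3] = 3 + 17 = 20
  P[4] = 22 + 17 = 39
  P[5] = 35 + 17 = 52

Answer: [2, 14, 11, 20, 39, 52]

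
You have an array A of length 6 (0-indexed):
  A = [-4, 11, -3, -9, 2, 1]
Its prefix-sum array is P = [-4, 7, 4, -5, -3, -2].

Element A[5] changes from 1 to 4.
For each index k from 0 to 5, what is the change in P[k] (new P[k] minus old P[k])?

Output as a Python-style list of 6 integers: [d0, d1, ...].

Answer: [0, 0, 0, 0, 0, 3]

Derivation:
Element change: A[5] 1 -> 4, delta = 3
For k < 5: P[k] unchanged, delta_P[k] = 0
For k >= 5: P[k] shifts by exactly 3
Delta array: [0, 0, 0, 0, 0, 3]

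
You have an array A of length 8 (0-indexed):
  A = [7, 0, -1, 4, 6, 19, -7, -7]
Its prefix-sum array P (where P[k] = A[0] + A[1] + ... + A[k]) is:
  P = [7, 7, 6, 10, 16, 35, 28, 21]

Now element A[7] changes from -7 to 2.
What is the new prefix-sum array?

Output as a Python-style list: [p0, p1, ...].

Change: A[7] -7 -> 2, delta = 9
P[k] for k < 7: unchanged (A[7] not included)
P[k] for k >= 7: shift by delta = 9
  P[0] = 7 + 0 = 7
  P[1] = 7 + 0 = 7
  P[2] = 6 + 0 = 6
  P[3] = 10 + 0 = 10
  P[4] = 16 + 0 = 16
  P[5] = 35 + 0 = 35
  P[6] = 28 + 0 = 28
  P[7] = 21 + 9 = 30

Answer: [7, 7, 6, 10, 16, 35, 28, 30]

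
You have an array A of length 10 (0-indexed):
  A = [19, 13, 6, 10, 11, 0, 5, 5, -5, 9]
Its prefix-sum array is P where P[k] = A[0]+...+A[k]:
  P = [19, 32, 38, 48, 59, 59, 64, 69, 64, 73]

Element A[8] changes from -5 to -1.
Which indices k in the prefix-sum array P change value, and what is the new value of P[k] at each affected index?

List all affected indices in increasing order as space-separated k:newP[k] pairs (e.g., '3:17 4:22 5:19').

Answer: 8:68 9:77

Derivation:
P[k] = A[0] + ... + A[k]
P[k] includes A[8] iff k >= 8
Affected indices: 8, 9, ..., 9; delta = 4
  P[8]: 64 + 4 = 68
  P[9]: 73 + 4 = 77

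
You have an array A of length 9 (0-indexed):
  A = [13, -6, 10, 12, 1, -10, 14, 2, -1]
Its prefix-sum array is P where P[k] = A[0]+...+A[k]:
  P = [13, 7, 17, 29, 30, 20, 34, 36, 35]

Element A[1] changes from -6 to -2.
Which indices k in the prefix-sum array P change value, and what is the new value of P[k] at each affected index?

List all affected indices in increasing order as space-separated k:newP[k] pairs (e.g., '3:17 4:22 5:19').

P[k] = A[0] + ... + A[k]
P[k] includes A[1] iff k >= 1
Affected indices: 1, 2, ..., 8; delta = 4
  P[1]: 7 + 4 = 11
  P[2]: 17 + 4 = 21
  P[3]: 29 + 4 = 33
  P[4]: 30 + 4 = 34
  P[5]: 20 + 4 = 24
  P[6]: 34 + 4 = 38
  P[7]: 36 + 4 = 40
  P[8]: 35 + 4 = 39

Answer: 1:11 2:21 3:33 4:34 5:24 6:38 7:40 8:39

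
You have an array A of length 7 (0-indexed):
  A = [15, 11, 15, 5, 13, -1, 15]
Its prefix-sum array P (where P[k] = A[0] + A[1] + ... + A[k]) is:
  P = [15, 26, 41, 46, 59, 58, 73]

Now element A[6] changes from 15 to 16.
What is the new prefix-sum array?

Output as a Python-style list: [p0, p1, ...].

Change: A[6] 15 -> 16, delta = 1
P[k] for k < 6: unchanged (A[6] not included)
P[k] for k >= 6: shift by delta = 1
  P[0] = 15 + 0 = 15
  P[1] = 26 + 0 = 26
  P[2] = 41 + 0 = 41
  P[3] = 46 + 0 = 46
  P[4] = 59 + 0 = 59
  P[5] = 58 + 0 = 58
  P[6] = 73 + 1 = 74

Answer: [15, 26, 41, 46, 59, 58, 74]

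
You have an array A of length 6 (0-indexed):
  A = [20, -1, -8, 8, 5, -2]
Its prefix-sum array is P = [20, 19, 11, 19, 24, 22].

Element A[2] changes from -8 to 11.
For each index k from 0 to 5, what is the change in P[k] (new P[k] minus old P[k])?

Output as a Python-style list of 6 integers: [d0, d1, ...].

Element change: A[2] -8 -> 11, delta = 19
For k < 2: P[k] unchanged, delta_P[k] = 0
For k >= 2: P[k] shifts by exactly 19
Delta array: [0, 0, 19, 19, 19, 19]

Answer: [0, 0, 19, 19, 19, 19]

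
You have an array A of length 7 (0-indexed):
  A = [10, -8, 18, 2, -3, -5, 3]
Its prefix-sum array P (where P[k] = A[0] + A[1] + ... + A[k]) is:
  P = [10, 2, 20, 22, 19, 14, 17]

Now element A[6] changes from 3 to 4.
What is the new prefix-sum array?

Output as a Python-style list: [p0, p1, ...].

Change: A[6] 3 -> 4, delta = 1
P[k] for k < 6: unchanged (A[6] not included)
P[k] for k >= 6: shift by delta = 1
  P[0] = 10 + 0 = 10
  P[1] = 2 + 0 = 2
  P[2] = 20 + 0 = 20
  P[3] = 22 + 0 = 22
  P[4] = 19 + 0 = 19
  P[5] = 14 + 0 = 14
  P[6] = 17 + 1 = 18

Answer: [10, 2, 20, 22, 19, 14, 18]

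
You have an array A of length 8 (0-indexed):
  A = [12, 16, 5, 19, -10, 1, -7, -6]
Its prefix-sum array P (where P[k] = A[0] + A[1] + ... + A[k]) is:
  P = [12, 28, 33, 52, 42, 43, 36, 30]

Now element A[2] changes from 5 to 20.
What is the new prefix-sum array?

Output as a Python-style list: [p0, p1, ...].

Change: A[2] 5 -> 20, delta = 15
P[k] for k < 2: unchanged (A[2] not included)
P[k] for k >= 2: shift by delta = 15
  P[0] = 12 + 0 = 12
  P[1] = 28 + 0 = 28
  P[2] = 33 + 15 = 48
  P[3] = 52 + 15 = 67
  P[4] = 42 + 15 = 57
  P[5] = 43 + 15 = 58
  P[6] = 36 + 15 = 51
  P[7] = 30 + 15 = 45

Answer: [12, 28, 48, 67, 57, 58, 51, 45]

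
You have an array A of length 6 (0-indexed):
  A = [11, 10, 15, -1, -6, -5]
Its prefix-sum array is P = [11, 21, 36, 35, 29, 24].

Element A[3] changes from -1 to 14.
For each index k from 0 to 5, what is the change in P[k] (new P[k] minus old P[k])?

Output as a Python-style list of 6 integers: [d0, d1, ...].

Element change: A[3] -1 -> 14, delta = 15
For k < 3: P[k] unchanged, delta_P[k] = 0
For k >= 3: P[k] shifts by exactly 15
Delta array: [0, 0, 0, 15, 15, 15]

Answer: [0, 0, 0, 15, 15, 15]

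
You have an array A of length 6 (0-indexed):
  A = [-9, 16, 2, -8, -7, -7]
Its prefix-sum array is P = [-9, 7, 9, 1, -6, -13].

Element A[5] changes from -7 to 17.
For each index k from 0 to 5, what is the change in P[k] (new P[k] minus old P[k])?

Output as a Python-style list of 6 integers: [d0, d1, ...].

Answer: [0, 0, 0, 0, 0, 24]

Derivation:
Element change: A[5] -7 -> 17, delta = 24
For k < 5: P[k] unchanged, delta_P[k] = 0
For k >= 5: P[k] shifts by exactly 24
Delta array: [0, 0, 0, 0, 0, 24]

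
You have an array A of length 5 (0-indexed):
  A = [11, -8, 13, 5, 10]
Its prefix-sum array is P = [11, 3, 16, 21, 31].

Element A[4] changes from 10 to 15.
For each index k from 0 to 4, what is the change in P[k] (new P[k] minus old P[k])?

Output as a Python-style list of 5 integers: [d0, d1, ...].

Element change: A[4] 10 -> 15, delta = 5
For k < 4: P[k] unchanged, delta_P[k] = 0
For k >= 4: P[k] shifts by exactly 5
Delta array: [0, 0, 0, 0, 5]

Answer: [0, 0, 0, 0, 5]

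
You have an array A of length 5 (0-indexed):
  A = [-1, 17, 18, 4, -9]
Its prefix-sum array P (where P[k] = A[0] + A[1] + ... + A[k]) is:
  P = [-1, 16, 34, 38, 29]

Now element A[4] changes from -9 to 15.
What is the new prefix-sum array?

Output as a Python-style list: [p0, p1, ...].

Answer: [-1, 16, 34, 38, 53]

Derivation:
Change: A[4] -9 -> 15, delta = 24
P[k] for k < 4: unchanged (A[4] not included)
P[k] for k >= 4: shift by delta = 24
  P[0] = -1 + 0 = -1
  P[1] = 16 + 0 = 16
  P[2] = 34 + 0 = 34
  P[3] = 38 + 0 = 38
  P[4] = 29 + 24 = 53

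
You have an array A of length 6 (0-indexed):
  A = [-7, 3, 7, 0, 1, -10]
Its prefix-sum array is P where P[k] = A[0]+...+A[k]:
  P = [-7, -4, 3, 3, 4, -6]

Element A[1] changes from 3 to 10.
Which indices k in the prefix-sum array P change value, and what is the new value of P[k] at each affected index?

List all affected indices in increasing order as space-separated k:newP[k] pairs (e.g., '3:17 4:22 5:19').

P[k] = A[0] + ... + A[k]
P[k] includes A[1] iff k >= 1
Affected indices: 1, 2, ..., 5; delta = 7
  P[1]: -4 + 7 = 3
  P[2]: 3 + 7 = 10
  P[3]: 3 + 7 = 10
  P[4]: 4 + 7 = 11
  P[5]: -6 + 7 = 1

Answer: 1:3 2:10 3:10 4:11 5:1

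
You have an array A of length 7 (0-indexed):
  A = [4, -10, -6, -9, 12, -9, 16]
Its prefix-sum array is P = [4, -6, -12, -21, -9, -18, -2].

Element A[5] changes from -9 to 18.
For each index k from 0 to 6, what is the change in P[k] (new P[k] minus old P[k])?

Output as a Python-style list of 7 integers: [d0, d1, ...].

Element change: A[5] -9 -> 18, delta = 27
For k < 5: P[k] unchanged, delta_P[k] = 0
For k >= 5: P[k] shifts by exactly 27
Delta array: [0, 0, 0, 0, 0, 27, 27]

Answer: [0, 0, 0, 0, 0, 27, 27]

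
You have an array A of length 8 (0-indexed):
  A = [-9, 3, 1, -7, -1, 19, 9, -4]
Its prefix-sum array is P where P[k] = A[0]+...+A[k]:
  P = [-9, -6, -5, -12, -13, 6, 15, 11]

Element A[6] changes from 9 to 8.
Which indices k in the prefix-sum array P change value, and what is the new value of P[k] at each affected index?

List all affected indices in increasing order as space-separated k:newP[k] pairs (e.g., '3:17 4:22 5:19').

Answer: 6:14 7:10

Derivation:
P[k] = A[0] + ... + A[k]
P[k] includes A[6] iff k >= 6
Affected indices: 6, 7, ..., 7; delta = -1
  P[6]: 15 + -1 = 14
  P[7]: 11 + -1 = 10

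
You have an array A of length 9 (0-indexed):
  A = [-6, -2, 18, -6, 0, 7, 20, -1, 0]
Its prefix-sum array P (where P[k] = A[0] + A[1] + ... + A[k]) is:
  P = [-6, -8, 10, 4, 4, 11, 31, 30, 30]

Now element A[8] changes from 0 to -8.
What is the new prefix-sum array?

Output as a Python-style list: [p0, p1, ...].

Answer: [-6, -8, 10, 4, 4, 11, 31, 30, 22]

Derivation:
Change: A[8] 0 -> -8, delta = -8
P[k] for k < 8: unchanged (A[8] not included)
P[k] for k >= 8: shift by delta = -8
  P[0] = -6 + 0 = -6
  P[1] = -8 + 0 = -8
  P[2] = 10 + 0 = 10
  P[3] = 4 + 0 = 4
  P[4] = 4 + 0 = 4
  P[5] = 11 + 0 = 11
  P[6] = 31 + 0 = 31
  P[7] = 30 + 0 = 30
  P[8] = 30 + -8 = 22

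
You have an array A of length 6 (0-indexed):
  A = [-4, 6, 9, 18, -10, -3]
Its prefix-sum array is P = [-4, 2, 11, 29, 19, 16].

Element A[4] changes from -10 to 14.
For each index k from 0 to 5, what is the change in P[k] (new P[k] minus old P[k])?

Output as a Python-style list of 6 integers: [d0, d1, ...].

Answer: [0, 0, 0, 0, 24, 24]

Derivation:
Element change: A[4] -10 -> 14, delta = 24
For k < 4: P[k] unchanged, delta_P[k] = 0
For k >= 4: P[k] shifts by exactly 24
Delta array: [0, 0, 0, 0, 24, 24]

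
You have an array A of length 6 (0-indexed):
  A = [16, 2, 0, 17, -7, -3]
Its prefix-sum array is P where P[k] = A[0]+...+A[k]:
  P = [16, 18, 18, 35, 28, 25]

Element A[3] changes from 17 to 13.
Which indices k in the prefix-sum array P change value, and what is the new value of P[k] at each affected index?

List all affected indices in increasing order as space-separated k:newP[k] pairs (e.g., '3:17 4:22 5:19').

P[k] = A[0] + ... + A[k]
P[k] includes A[3] iff k >= 3
Affected indices: 3, 4, ..., 5; delta = -4
  P[3]: 35 + -4 = 31
  P[4]: 28 + -4 = 24
  P[5]: 25 + -4 = 21

Answer: 3:31 4:24 5:21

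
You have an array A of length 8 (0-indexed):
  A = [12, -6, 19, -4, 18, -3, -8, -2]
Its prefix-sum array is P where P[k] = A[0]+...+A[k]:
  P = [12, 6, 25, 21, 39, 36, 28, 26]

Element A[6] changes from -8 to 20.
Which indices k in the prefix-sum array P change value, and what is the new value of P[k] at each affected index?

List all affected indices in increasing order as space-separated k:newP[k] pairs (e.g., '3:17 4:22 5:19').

P[k] = A[0] + ... + A[k]
P[k] includes A[6] iff k >= 6
Affected indices: 6, 7, ..., 7; delta = 28
  P[6]: 28 + 28 = 56
  P[7]: 26 + 28 = 54

Answer: 6:56 7:54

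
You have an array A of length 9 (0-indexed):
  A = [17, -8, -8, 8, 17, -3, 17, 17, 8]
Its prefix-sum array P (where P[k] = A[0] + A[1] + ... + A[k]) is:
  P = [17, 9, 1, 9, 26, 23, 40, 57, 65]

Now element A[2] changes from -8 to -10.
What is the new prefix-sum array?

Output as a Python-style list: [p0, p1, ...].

Change: A[2] -8 -> -10, delta = -2
P[k] for k < 2: unchanged (A[2] not included)
P[k] for k >= 2: shift by delta = -2
  P[0] = 17 + 0 = 17
  P[1] = 9 + 0 = 9
  P[2] = 1 + -2 = -1
  P[3] = 9 + -2 = 7
  P[4] = 26 + -2 = 24
  P[5] = 23 + -2 = 21
  P[6] = 40 + -2 = 38
  P[7] = 57 + -2 = 55
  P[8] = 65 + -2 = 63

Answer: [17, 9, -1, 7, 24, 21, 38, 55, 63]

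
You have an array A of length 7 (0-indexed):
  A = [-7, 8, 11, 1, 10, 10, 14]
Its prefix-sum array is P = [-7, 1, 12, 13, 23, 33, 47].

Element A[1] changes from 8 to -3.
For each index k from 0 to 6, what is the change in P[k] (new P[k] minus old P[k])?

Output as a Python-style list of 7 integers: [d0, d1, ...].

Element change: A[1] 8 -> -3, delta = -11
For k < 1: P[k] unchanged, delta_P[k] = 0
For k >= 1: P[k] shifts by exactly -11
Delta array: [0, -11, -11, -11, -11, -11, -11]

Answer: [0, -11, -11, -11, -11, -11, -11]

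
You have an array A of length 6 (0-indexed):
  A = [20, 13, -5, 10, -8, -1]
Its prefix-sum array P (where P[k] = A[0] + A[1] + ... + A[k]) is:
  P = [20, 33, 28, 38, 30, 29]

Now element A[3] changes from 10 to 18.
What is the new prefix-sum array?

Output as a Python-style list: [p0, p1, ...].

Change: A[3] 10 -> 18, delta = 8
P[k] for k < 3: unchanged (A[3] not included)
P[k] for k >= 3: shift by delta = 8
  P[0] = 20 + 0 = 20
  P[1] = 33 + 0 = 33
  P[2] = 28 + 0 = 28
  P[3] = 38 + 8 = 46
  P[4] = 30 + 8 = 38
  P[5] = 29 + 8 = 37

Answer: [20, 33, 28, 46, 38, 37]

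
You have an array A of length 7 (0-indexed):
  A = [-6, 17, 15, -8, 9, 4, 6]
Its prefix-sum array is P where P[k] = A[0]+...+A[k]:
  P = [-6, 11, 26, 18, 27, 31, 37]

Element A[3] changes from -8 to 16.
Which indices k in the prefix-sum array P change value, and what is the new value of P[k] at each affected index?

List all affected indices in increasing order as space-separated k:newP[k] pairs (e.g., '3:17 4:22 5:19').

P[k] = A[0] + ... + A[k]
P[k] includes A[3] iff k >= 3
Affected indices: 3, 4, ..., 6; delta = 24
  P[3]: 18 + 24 = 42
  P[4]: 27 + 24 = 51
  P[5]: 31 + 24 = 55
  P[6]: 37 + 24 = 61

Answer: 3:42 4:51 5:55 6:61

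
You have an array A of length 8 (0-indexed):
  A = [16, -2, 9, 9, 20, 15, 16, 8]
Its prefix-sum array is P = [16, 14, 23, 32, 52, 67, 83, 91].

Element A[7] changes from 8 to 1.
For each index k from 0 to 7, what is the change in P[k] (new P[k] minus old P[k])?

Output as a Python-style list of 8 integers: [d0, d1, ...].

Element change: A[7] 8 -> 1, delta = -7
For k < 7: P[k] unchanged, delta_P[k] = 0
For k >= 7: P[k] shifts by exactly -7
Delta array: [0, 0, 0, 0, 0, 0, 0, -7]

Answer: [0, 0, 0, 0, 0, 0, 0, -7]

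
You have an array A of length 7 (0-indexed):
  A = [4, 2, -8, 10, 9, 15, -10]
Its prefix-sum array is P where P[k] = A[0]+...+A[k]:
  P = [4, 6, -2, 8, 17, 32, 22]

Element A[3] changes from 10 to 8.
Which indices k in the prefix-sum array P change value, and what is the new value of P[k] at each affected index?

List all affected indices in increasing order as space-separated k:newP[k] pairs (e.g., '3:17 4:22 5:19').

Answer: 3:6 4:15 5:30 6:20

Derivation:
P[k] = A[0] + ... + A[k]
P[k] includes A[3] iff k >= 3
Affected indices: 3, 4, ..., 6; delta = -2
  P[3]: 8 + -2 = 6
  P[4]: 17 + -2 = 15
  P[5]: 32 + -2 = 30
  P[6]: 22 + -2 = 20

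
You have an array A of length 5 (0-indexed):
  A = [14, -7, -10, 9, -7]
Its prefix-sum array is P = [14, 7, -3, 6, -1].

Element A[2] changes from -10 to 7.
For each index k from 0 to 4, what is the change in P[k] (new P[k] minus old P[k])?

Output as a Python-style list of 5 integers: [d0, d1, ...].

Element change: A[2] -10 -> 7, delta = 17
For k < 2: P[k] unchanged, delta_P[k] = 0
For k >= 2: P[k] shifts by exactly 17
Delta array: [0, 0, 17, 17, 17]

Answer: [0, 0, 17, 17, 17]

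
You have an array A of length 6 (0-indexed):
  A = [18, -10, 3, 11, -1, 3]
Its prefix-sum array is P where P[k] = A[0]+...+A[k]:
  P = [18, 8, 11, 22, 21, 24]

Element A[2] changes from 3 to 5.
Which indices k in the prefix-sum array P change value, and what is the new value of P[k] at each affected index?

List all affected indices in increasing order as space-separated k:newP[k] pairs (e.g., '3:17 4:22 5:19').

P[k] = A[0] + ... + A[k]
P[k] includes A[2] iff k >= 2
Affected indices: 2, 3, ..., 5; delta = 2
  P[2]: 11 + 2 = 13
  P[3]: 22 + 2 = 24
  P[4]: 21 + 2 = 23
  P[5]: 24 + 2 = 26

Answer: 2:13 3:24 4:23 5:26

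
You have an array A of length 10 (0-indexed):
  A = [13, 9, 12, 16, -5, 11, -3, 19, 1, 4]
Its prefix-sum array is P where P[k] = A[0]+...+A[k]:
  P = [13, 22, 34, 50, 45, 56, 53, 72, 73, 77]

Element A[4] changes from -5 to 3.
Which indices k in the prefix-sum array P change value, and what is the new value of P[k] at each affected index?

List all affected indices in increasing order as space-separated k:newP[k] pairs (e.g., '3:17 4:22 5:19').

Answer: 4:53 5:64 6:61 7:80 8:81 9:85

Derivation:
P[k] = A[0] + ... + A[k]
P[k] includes A[4] iff k >= 4
Affected indices: 4, 5, ..., 9; delta = 8
  P[4]: 45 + 8 = 53
  P[5]: 56 + 8 = 64
  P[6]: 53 + 8 = 61
  P[7]: 72 + 8 = 80
  P[8]: 73 + 8 = 81
  P[9]: 77 + 8 = 85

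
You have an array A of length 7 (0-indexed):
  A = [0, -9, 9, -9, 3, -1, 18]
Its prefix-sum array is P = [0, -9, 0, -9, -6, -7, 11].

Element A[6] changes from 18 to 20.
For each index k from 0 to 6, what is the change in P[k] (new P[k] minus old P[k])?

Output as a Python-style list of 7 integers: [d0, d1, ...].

Element change: A[6] 18 -> 20, delta = 2
For k < 6: P[k] unchanged, delta_P[k] = 0
For k >= 6: P[k] shifts by exactly 2
Delta array: [0, 0, 0, 0, 0, 0, 2]

Answer: [0, 0, 0, 0, 0, 0, 2]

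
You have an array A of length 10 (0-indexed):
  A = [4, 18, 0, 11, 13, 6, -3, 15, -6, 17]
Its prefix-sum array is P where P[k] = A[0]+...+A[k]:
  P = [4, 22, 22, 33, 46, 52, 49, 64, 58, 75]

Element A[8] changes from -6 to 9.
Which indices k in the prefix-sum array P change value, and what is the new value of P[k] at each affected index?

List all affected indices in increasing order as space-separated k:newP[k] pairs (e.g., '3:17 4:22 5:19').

P[k] = A[0] + ... + A[k]
P[k] includes A[8] iff k >= 8
Affected indices: 8, 9, ..., 9; delta = 15
  P[8]: 58 + 15 = 73
  P[9]: 75 + 15 = 90

Answer: 8:73 9:90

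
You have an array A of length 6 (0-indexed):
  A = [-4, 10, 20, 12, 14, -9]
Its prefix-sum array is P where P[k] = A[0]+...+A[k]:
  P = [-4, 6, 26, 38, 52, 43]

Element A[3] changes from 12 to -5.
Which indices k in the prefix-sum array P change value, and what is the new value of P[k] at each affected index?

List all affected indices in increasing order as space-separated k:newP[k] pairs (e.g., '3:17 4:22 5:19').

Answer: 3:21 4:35 5:26

Derivation:
P[k] = A[0] + ... + A[k]
P[k] includes A[3] iff k >= 3
Affected indices: 3, 4, ..., 5; delta = -17
  P[3]: 38 + -17 = 21
  P[4]: 52 + -17 = 35
  P[5]: 43 + -17 = 26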